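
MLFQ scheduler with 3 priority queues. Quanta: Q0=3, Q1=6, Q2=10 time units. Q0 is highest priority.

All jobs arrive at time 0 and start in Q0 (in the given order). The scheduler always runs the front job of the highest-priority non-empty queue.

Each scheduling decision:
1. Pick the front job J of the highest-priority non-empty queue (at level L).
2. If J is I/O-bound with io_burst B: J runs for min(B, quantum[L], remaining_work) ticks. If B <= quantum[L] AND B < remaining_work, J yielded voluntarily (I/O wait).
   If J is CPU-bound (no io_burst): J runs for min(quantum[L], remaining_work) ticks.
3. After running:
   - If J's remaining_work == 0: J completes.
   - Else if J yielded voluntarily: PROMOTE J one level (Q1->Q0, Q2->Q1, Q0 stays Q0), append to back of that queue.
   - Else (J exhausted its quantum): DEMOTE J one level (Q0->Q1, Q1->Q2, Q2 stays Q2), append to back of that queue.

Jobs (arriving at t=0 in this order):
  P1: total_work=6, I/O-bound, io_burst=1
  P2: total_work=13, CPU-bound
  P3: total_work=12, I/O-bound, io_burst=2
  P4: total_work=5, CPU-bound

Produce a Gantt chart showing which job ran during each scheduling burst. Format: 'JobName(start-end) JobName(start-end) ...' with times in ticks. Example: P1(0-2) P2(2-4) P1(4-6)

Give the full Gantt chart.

Answer: P1(0-1) P2(1-4) P3(4-6) P4(6-9) P1(9-10) P3(10-12) P1(12-13) P3(13-15) P1(15-16) P3(16-18) P1(18-19) P3(19-21) P1(21-22) P3(22-24) P2(24-30) P4(30-32) P2(32-36)

Derivation:
t=0-1: P1@Q0 runs 1, rem=5, I/O yield, promote→Q0. Q0=[P2,P3,P4,P1] Q1=[] Q2=[]
t=1-4: P2@Q0 runs 3, rem=10, quantum used, demote→Q1. Q0=[P3,P4,P1] Q1=[P2] Q2=[]
t=4-6: P3@Q0 runs 2, rem=10, I/O yield, promote→Q0. Q0=[P4,P1,P3] Q1=[P2] Q2=[]
t=6-9: P4@Q0 runs 3, rem=2, quantum used, demote→Q1. Q0=[P1,P3] Q1=[P2,P4] Q2=[]
t=9-10: P1@Q0 runs 1, rem=4, I/O yield, promote→Q0. Q0=[P3,P1] Q1=[P2,P4] Q2=[]
t=10-12: P3@Q0 runs 2, rem=8, I/O yield, promote→Q0. Q0=[P1,P3] Q1=[P2,P4] Q2=[]
t=12-13: P1@Q0 runs 1, rem=3, I/O yield, promote→Q0. Q0=[P3,P1] Q1=[P2,P4] Q2=[]
t=13-15: P3@Q0 runs 2, rem=6, I/O yield, promote→Q0. Q0=[P1,P3] Q1=[P2,P4] Q2=[]
t=15-16: P1@Q0 runs 1, rem=2, I/O yield, promote→Q0. Q0=[P3,P1] Q1=[P2,P4] Q2=[]
t=16-18: P3@Q0 runs 2, rem=4, I/O yield, promote→Q0. Q0=[P1,P3] Q1=[P2,P4] Q2=[]
t=18-19: P1@Q0 runs 1, rem=1, I/O yield, promote→Q0. Q0=[P3,P1] Q1=[P2,P4] Q2=[]
t=19-21: P3@Q0 runs 2, rem=2, I/O yield, promote→Q0. Q0=[P1,P3] Q1=[P2,P4] Q2=[]
t=21-22: P1@Q0 runs 1, rem=0, completes. Q0=[P3] Q1=[P2,P4] Q2=[]
t=22-24: P3@Q0 runs 2, rem=0, completes. Q0=[] Q1=[P2,P4] Q2=[]
t=24-30: P2@Q1 runs 6, rem=4, quantum used, demote→Q2. Q0=[] Q1=[P4] Q2=[P2]
t=30-32: P4@Q1 runs 2, rem=0, completes. Q0=[] Q1=[] Q2=[P2]
t=32-36: P2@Q2 runs 4, rem=0, completes. Q0=[] Q1=[] Q2=[]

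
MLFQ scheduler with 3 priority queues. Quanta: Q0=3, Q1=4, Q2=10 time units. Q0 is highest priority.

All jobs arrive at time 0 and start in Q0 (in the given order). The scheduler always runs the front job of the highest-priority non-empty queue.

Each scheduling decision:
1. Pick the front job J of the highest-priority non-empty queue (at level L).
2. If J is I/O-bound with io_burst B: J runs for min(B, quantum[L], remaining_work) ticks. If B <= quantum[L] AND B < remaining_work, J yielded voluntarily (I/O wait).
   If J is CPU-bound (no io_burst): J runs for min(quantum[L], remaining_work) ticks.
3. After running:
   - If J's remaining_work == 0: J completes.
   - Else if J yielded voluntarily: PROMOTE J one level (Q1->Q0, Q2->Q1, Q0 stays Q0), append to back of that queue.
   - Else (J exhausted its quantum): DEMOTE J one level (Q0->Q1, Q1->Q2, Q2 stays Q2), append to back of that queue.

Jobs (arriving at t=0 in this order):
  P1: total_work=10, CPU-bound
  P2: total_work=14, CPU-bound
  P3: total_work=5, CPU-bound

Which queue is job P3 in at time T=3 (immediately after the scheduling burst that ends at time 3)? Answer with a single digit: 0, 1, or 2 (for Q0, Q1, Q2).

Answer: 0

Derivation:
t=0-3: P1@Q0 runs 3, rem=7, quantum used, demote→Q1. Q0=[P2,P3] Q1=[P1] Q2=[]
t=3-6: P2@Q0 runs 3, rem=11, quantum used, demote→Q1. Q0=[P3] Q1=[P1,P2] Q2=[]
t=6-9: P3@Q0 runs 3, rem=2, quantum used, demote→Q1. Q0=[] Q1=[P1,P2,P3] Q2=[]
t=9-13: P1@Q1 runs 4, rem=3, quantum used, demote→Q2. Q0=[] Q1=[P2,P3] Q2=[P1]
t=13-17: P2@Q1 runs 4, rem=7, quantum used, demote→Q2. Q0=[] Q1=[P3] Q2=[P1,P2]
t=17-19: P3@Q1 runs 2, rem=0, completes. Q0=[] Q1=[] Q2=[P1,P2]
t=19-22: P1@Q2 runs 3, rem=0, completes. Q0=[] Q1=[] Q2=[P2]
t=22-29: P2@Q2 runs 7, rem=0, completes. Q0=[] Q1=[] Q2=[]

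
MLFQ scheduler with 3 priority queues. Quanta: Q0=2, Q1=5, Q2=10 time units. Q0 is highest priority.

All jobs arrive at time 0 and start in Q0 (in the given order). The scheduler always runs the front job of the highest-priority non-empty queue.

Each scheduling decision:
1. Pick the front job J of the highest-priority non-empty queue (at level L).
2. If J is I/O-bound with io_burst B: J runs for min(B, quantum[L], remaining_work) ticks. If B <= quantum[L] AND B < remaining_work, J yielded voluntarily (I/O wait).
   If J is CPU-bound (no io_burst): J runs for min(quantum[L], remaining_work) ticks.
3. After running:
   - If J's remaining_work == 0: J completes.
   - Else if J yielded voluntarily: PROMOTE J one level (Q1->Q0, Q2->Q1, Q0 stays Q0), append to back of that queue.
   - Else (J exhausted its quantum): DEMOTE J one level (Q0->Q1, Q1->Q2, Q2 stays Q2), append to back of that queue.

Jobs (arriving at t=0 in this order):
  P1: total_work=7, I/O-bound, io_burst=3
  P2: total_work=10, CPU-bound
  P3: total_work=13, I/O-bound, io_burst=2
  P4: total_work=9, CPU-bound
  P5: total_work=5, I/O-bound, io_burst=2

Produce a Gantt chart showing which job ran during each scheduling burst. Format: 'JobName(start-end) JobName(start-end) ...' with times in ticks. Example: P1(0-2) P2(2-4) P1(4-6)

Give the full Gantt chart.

t=0-2: P1@Q0 runs 2, rem=5, quantum used, demote→Q1. Q0=[P2,P3,P4,P5] Q1=[P1] Q2=[]
t=2-4: P2@Q0 runs 2, rem=8, quantum used, demote→Q1. Q0=[P3,P4,P5] Q1=[P1,P2] Q2=[]
t=4-6: P3@Q0 runs 2, rem=11, I/O yield, promote→Q0. Q0=[P4,P5,P3] Q1=[P1,P2] Q2=[]
t=6-8: P4@Q0 runs 2, rem=7, quantum used, demote→Q1. Q0=[P5,P3] Q1=[P1,P2,P4] Q2=[]
t=8-10: P5@Q0 runs 2, rem=3, I/O yield, promote→Q0. Q0=[P3,P5] Q1=[P1,P2,P4] Q2=[]
t=10-12: P3@Q0 runs 2, rem=9, I/O yield, promote→Q0. Q0=[P5,P3] Q1=[P1,P2,P4] Q2=[]
t=12-14: P5@Q0 runs 2, rem=1, I/O yield, promote→Q0. Q0=[P3,P5] Q1=[P1,P2,P4] Q2=[]
t=14-16: P3@Q0 runs 2, rem=7, I/O yield, promote→Q0. Q0=[P5,P3] Q1=[P1,P2,P4] Q2=[]
t=16-17: P5@Q0 runs 1, rem=0, completes. Q0=[P3] Q1=[P1,P2,P4] Q2=[]
t=17-19: P3@Q0 runs 2, rem=5, I/O yield, promote→Q0. Q0=[P3] Q1=[P1,P2,P4] Q2=[]
t=19-21: P3@Q0 runs 2, rem=3, I/O yield, promote→Q0. Q0=[P3] Q1=[P1,P2,P4] Q2=[]
t=21-23: P3@Q0 runs 2, rem=1, I/O yield, promote→Q0. Q0=[P3] Q1=[P1,P2,P4] Q2=[]
t=23-24: P3@Q0 runs 1, rem=0, completes. Q0=[] Q1=[P1,P2,P4] Q2=[]
t=24-27: P1@Q1 runs 3, rem=2, I/O yield, promote→Q0. Q0=[P1] Q1=[P2,P4] Q2=[]
t=27-29: P1@Q0 runs 2, rem=0, completes. Q0=[] Q1=[P2,P4] Q2=[]
t=29-34: P2@Q1 runs 5, rem=3, quantum used, demote→Q2. Q0=[] Q1=[P4] Q2=[P2]
t=34-39: P4@Q1 runs 5, rem=2, quantum used, demote→Q2. Q0=[] Q1=[] Q2=[P2,P4]
t=39-42: P2@Q2 runs 3, rem=0, completes. Q0=[] Q1=[] Q2=[P4]
t=42-44: P4@Q2 runs 2, rem=0, completes. Q0=[] Q1=[] Q2=[]

Answer: P1(0-2) P2(2-4) P3(4-6) P4(6-8) P5(8-10) P3(10-12) P5(12-14) P3(14-16) P5(16-17) P3(17-19) P3(19-21) P3(21-23) P3(23-24) P1(24-27) P1(27-29) P2(29-34) P4(34-39) P2(39-42) P4(42-44)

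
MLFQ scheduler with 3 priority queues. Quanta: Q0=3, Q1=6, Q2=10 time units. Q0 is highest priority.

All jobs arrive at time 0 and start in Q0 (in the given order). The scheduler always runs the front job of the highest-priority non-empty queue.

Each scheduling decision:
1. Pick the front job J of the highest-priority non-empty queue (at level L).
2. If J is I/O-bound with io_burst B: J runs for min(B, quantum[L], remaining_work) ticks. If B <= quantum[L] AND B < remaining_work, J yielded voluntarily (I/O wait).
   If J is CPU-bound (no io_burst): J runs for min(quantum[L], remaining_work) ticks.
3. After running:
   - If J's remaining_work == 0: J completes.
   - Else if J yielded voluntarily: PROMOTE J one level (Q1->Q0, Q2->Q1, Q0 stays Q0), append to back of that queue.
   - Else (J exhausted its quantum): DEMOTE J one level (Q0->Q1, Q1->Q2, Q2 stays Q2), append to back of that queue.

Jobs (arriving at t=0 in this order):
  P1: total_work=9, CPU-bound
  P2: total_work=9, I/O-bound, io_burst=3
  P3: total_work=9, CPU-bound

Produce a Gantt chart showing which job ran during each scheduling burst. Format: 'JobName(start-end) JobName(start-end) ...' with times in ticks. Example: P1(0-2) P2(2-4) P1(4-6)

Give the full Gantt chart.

Answer: P1(0-3) P2(3-6) P3(6-9) P2(9-12) P2(12-15) P1(15-21) P3(21-27)

Derivation:
t=0-3: P1@Q0 runs 3, rem=6, quantum used, demote→Q1. Q0=[P2,P3] Q1=[P1] Q2=[]
t=3-6: P2@Q0 runs 3, rem=6, I/O yield, promote→Q0. Q0=[P3,P2] Q1=[P1] Q2=[]
t=6-9: P3@Q0 runs 3, rem=6, quantum used, demote→Q1. Q0=[P2] Q1=[P1,P3] Q2=[]
t=9-12: P2@Q0 runs 3, rem=3, I/O yield, promote→Q0. Q0=[P2] Q1=[P1,P3] Q2=[]
t=12-15: P2@Q0 runs 3, rem=0, completes. Q0=[] Q1=[P1,P3] Q2=[]
t=15-21: P1@Q1 runs 6, rem=0, completes. Q0=[] Q1=[P3] Q2=[]
t=21-27: P3@Q1 runs 6, rem=0, completes. Q0=[] Q1=[] Q2=[]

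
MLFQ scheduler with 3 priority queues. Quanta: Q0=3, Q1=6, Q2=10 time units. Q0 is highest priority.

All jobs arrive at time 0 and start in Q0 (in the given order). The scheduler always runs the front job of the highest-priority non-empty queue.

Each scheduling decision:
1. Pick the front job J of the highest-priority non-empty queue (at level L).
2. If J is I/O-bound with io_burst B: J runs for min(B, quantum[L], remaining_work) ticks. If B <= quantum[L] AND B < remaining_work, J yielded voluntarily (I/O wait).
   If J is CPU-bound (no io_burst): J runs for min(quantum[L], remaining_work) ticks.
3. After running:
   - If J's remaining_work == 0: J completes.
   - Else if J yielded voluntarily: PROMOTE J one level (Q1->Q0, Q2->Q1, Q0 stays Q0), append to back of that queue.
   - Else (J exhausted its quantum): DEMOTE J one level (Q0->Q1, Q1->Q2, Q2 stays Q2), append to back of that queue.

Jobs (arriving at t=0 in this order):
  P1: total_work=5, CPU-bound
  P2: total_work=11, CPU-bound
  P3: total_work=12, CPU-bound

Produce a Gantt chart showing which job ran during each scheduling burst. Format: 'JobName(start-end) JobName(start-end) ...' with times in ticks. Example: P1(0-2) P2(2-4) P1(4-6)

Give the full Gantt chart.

t=0-3: P1@Q0 runs 3, rem=2, quantum used, demote→Q1. Q0=[P2,P3] Q1=[P1] Q2=[]
t=3-6: P2@Q0 runs 3, rem=8, quantum used, demote→Q1. Q0=[P3] Q1=[P1,P2] Q2=[]
t=6-9: P3@Q0 runs 3, rem=9, quantum used, demote→Q1. Q0=[] Q1=[P1,P2,P3] Q2=[]
t=9-11: P1@Q1 runs 2, rem=0, completes. Q0=[] Q1=[P2,P3] Q2=[]
t=11-17: P2@Q1 runs 6, rem=2, quantum used, demote→Q2. Q0=[] Q1=[P3] Q2=[P2]
t=17-23: P3@Q1 runs 6, rem=3, quantum used, demote→Q2. Q0=[] Q1=[] Q2=[P2,P3]
t=23-25: P2@Q2 runs 2, rem=0, completes. Q0=[] Q1=[] Q2=[P3]
t=25-28: P3@Q2 runs 3, rem=0, completes. Q0=[] Q1=[] Q2=[]

Answer: P1(0-3) P2(3-6) P3(6-9) P1(9-11) P2(11-17) P3(17-23) P2(23-25) P3(25-28)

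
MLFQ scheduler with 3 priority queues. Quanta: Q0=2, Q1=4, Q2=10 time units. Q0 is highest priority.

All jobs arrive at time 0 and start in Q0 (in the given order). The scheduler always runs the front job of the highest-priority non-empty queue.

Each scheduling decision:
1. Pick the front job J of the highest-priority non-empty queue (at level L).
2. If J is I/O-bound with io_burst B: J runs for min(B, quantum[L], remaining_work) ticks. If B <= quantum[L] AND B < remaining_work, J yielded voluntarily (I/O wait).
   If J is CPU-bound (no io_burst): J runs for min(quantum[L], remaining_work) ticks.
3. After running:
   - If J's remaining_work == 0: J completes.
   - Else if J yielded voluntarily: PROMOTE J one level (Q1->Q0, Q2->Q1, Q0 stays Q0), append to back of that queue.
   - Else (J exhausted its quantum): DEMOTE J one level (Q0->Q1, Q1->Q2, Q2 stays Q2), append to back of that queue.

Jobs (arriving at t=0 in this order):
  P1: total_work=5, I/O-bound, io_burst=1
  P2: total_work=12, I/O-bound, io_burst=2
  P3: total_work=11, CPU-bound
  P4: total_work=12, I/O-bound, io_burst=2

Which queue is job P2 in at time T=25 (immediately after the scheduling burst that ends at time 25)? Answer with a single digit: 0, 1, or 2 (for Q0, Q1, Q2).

Answer: 0

Derivation:
t=0-1: P1@Q0 runs 1, rem=4, I/O yield, promote→Q0. Q0=[P2,P3,P4,P1] Q1=[] Q2=[]
t=1-3: P2@Q0 runs 2, rem=10, I/O yield, promote→Q0. Q0=[P3,P4,P1,P2] Q1=[] Q2=[]
t=3-5: P3@Q0 runs 2, rem=9, quantum used, demote→Q1. Q0=[P4,P1,P2] Q1=[P3] Q2=[]
t=5-7: P4@Q0 runs 2, rem=10, I/O yield, promote→Q0. Q0=[P1,P2,P4] Q1=[P3] Q2=[]
t=7-8: P1@Q0 runs 1, rem=3, I/O yield, promote→Q0. Q0=[P2,P4,P1] Q1=[P3] Q2=[]
t=8-10: P2@Q0 runs 2, rem=8, I/O yield, promote→Q0. Q0=[P4,P1,P2] Q1=[P3] Q2=[]
t=10-12: P4@Q0 runs 2, rem=8, I/O yield, promote→Q0. Q0=[P1,P2,P4] Q1=[P3] Q2=[]
t=12-13: P1@Q0 runs 1, rem=2, I/O yield, promote→Q0. Q0=[P2,P4,P1] Q1=[P3] Q2=[]
t=13-15: P2@Q0 runs 2, rem=6, I/O yield, promote→Q0. Q0=[P4,P1,P2] Q1=[P3] Q2=[]
t=15-17: P4@Q0 runs 2, rem=6, I/O yield, promote→Q0. Q0=[P1,P2,P4] Q1=[P3] Q2=[]
t=17-18: P1@Q0 runs 1, rem=1, I/O yield, promote→Q0. Q0=[P2,P4,P1] Q1=[P3] Q2=[]
t=18-20: P2@Q0 runs 2, rem=4, I/O yield, promote→Q0. Q0=[P4,P1,P2] Q1=[P3] Q2=[]
t=20-22: P4@Q0 runs 2, rem=4, I/O yield, promote→Q0. Q0=[P1,P2,P4] Q1=[P3] Q2=[]
t=22-23: P1@Q0 runs 1, rem=0, completes. Q0=[P2,P4] Q1=[P3] Q2=[]
t=23-25: P2@Q0 runs 2, rem=2, I/O yield, promote→Q0. Q0=[P4,P2] Q1=[P3] Q2=[]
t=25-27: P4@Q0 runs 2, rem=2, I/O yield, promote→Q0. Q0=[P2,P4] Q1=[P3] Q2=[]
t=27-29: P2@Q0 runs 2, rem=0, completes. Q0=[P4] Q1=[P3] Q2=[]
t=29-31: P4@Q0 runs 2, rem=0, completes. Q0=[] Q1=[P3] Q2=[]
t=31-35: P3@Q1 runs 4, rem=5, quantum used, demote→Q2. Q0=[] Q1=[] Q2=[P3]
t=35-40: P3@Q2 runs 5, rem=0, completes. Q0=[] Q1=[] Q2=[]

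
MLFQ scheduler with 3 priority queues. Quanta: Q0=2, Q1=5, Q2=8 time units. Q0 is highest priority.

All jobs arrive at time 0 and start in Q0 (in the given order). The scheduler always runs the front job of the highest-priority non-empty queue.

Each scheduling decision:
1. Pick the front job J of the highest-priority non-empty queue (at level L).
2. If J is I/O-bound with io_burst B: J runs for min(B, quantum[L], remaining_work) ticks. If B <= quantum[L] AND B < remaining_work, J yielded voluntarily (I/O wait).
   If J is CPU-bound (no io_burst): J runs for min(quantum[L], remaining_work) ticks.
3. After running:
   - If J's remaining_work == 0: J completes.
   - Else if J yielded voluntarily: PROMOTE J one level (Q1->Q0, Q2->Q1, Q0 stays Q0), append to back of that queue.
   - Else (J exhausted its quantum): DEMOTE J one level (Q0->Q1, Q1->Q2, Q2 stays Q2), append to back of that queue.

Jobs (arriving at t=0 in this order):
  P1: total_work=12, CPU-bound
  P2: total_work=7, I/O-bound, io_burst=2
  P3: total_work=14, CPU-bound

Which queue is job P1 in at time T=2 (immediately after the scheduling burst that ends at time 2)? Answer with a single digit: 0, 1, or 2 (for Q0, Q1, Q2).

t=0-2: P1@Q0 runs 2, rem=10, quantum used, demote→Q1. Q0=[P2,P3] Q1=[P1] Q2=[]
t=2-4: P2@Q0 runs 2, rem=5, I/O yield, promote→Q0. Q0=[P3,P2] Q1=[P1] Q2=[]
t=4-6: P3@Q0 runs 2, rem=12, quantum used, demote→Q1. Q0=[P2] Q1=[P1,P3] Q2=[]
t=6-8: P2@Q0 runs 2, rem=3, I/O yield, promote→Q0. Q0=[P2] Q1=[P1,P3] Q2=[]
t=8-10: P2@Q0 runs 2, rem=1, I/O yield, promote→Q0. Q0=[P2] Q1=[P1,P3] Q2=[]
t=10-11: P2@Q0 runs 1, rem=0, completes. Q0=[] Q1=[P1,P3] Q2=[]
t=11-16: P1@Q1 runs 5, rem=5, quantum used, demote→Q2. Q0=[] Q1=[P3] Q2=[P1]
t=16-21: P3@Q1 runs 5, rem=7, quantum used, demote→Q2. Q0=[] Q1=[] Q2=[P1,P3]
t=21-26: P1@Q2 runs 5, rem=0, completes. Q0=[] Q1=[] Q2=[P3]
t=26-33: P3@Q2 runs 7, rem=0, completes. Q0=[] Q1=[] Q2=[]

Answer: 1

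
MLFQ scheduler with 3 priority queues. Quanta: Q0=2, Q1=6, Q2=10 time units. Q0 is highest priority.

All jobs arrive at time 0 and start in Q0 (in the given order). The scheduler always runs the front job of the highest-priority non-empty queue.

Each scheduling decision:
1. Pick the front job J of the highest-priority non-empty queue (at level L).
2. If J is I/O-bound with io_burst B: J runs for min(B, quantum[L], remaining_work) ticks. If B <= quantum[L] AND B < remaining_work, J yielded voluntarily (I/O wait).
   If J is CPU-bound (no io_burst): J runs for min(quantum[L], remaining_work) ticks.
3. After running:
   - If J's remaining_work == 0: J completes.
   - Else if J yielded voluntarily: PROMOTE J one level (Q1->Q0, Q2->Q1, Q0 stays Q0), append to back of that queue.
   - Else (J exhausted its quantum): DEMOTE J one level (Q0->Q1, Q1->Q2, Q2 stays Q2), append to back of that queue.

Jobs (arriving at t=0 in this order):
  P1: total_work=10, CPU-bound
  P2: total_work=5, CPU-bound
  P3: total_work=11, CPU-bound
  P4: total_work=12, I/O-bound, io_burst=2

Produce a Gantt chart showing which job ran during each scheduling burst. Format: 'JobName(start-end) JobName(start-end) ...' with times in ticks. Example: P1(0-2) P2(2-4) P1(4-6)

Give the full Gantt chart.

t=0-2: P1@Q0 runs 2, rem=8, quantum used, demote→Q1. Q0=[P2,P3,P4] Q1=[P1] Q2=[]
t=2-4: P2@Q0 runs 2, rem=3, quantum used, demote→Q1. Q0=[P3,P4] Q1=[P1,P2] Q2=[]
t=4-6: P3@Q0 runs 2, rem=9, quantum used, demote→Q1. Q0=[P4] Q1=[P1,P2,P3] Q2=[]
t=6-8: P4@Q0 runs 2, rem=10, I/O yield, promote→Q0. Q0=[P4] Q1=[P1,P2,P3] Q2=[]
t=8-10: P4@Q0 runs 2, rem=8, I/O yield, promote→Q0. Q0=[P4] Q1=[P1,P2,P3] Q2=[]
t=10-12: P4@Q0 runs 2, rem=6, I/O yield, promote→Q0. Q0=[P4] Q1=[P1,P2,P3] Q2=[]
t=12-14: P4@Q0 runs 2, rem=4, I/O yield, promote→Q0. Q0=[P4] Q1=[P1,P2,P3] Q2=[]
t=14-16: P4@Q0 runs 2, rem=2, I/O yield, promote→Q0. Q0=[P4] Q1=[P1,P2,P3] Q2=[]
t=16-18: P4@Q0 runs 2, rem=0, completes. Q0=[] Q1=[P1,P2,P3] Q2=[]
t=18-24: P1@Q1 runs 6, rem=2, quantum used, demote→Q2. Q0=[] Q1=[P2,P3] Q2=[P1]
t=24-27: P2@Q1 runs 3, rem=0, completes. Q0=[] Q1=[P3] Q2=[P1]
t=27-33: P3@Q1 runs 6, rem=3, quantum used, demote→Q2. Q0=[] Q1=[] Q2=[P1,P3]
t=33-35: P1@Q2 runs 2, rem=0, completes. Q0=[] Q1=[] Q2=[P3]
t=35-38: P3@Q2 runs 3, rem=0, completes. Q0=[] Q1=[] Q2=[]

Answer: P1(0-2) P2(2-4) P3(4-6) P4(6-8) P4(8-10) P4(10-12) P4(12-14) P4(14-16) P4(16-18) P1(18-24) P2(24-27) P3(27-33) P1(33-35) P3(35-38)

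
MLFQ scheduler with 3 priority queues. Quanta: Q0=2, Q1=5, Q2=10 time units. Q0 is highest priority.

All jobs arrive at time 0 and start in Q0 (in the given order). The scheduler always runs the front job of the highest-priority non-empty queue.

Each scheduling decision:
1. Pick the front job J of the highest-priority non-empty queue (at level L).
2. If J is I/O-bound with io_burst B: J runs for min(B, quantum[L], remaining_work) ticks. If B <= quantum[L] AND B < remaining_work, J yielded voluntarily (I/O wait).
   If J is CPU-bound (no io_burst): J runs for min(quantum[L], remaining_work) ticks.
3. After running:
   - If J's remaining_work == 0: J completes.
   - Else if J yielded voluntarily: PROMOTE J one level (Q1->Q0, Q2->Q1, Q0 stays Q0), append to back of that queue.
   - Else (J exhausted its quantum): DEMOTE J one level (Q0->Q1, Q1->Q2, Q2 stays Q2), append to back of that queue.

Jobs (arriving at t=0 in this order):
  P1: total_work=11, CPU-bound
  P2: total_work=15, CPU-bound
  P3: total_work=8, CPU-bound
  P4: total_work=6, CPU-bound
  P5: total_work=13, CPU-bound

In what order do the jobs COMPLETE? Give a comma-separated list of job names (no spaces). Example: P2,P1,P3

Answer: P4,P1,P2,P3,P5

Derivation:
t=0-2: P1@Q0 runs 2, rem=9, quantum used, demote→Q1. Q0=[P2,P3,P4,P5] Q1=[P1] Q2=[]
t=2-4: P2@Q0 runs 2, rem=13, quantum used, demote→Q1. Q0=[P3,P4,P5] Q1=[P1,P2] Q2=[]
t=4-6: P3@Q0 runs 2, rem=6, quantum used, demote→Q1. Q0=[P4,P5] Q1=[P1,P2,P3] Q2=[]
t=6-8: P4@Q0 runs 2, rem=4, quantum used, demote→Q1. Q0=[P5] Q1=[P1,P2,P3,P4] Q2=[]
t=8-10: P5@Q0 runs 2, rem=11, quantum used, demote→Q1. Q0=[] Q1=[P1,P2,P3,P4,P5] Q2=[]
t=10-15: P1@Q1 runs 5, rem=4, quantum used, demote→Q2. Q0=[] Q1=[P2,P3,P4,P5] Q2=[P1]
t=15-20: P2@Q1 runs 5, rem=8, quantum used, demote→Q2. Q0=[] Q1=[P3,P4,P5] Q2=[P1,P2]
t=20-25: P3@Q1 runs 5, rem=1, quantum used, demote→Q2. Q0=[] Q1=[P4,P5] Q2=[P1,P2,P3]
t=25-29: P4@Q1 runs 4, rem=0, completes. Q0=[] Q1=[P5] Q2=[P1,P2,P3]
t=29-34: P5@Q1 runs 5, rem=6, quantum used, demote→Q2. Q0=[] Q1=[] Q2=[P1,P2,P3,P5]
t=34-38: P1@Q2 runs 4, rem=0, completes. Q0=[] Q1=[] Q2=[P2,P3,P5]
t=38-46: P2@Q2 runs 8, rem=0, completes. Q0=[] Q1=[] Q2=[P3,P5]
t=46-47: P3@Q2 runs 1, rem=0, completes. Q0=[] Q1=[] Q2=[P5]
t=47-53: P5@Q2 runs 6, rem=0, completes. Q0=[] Q1=[] Q2=[]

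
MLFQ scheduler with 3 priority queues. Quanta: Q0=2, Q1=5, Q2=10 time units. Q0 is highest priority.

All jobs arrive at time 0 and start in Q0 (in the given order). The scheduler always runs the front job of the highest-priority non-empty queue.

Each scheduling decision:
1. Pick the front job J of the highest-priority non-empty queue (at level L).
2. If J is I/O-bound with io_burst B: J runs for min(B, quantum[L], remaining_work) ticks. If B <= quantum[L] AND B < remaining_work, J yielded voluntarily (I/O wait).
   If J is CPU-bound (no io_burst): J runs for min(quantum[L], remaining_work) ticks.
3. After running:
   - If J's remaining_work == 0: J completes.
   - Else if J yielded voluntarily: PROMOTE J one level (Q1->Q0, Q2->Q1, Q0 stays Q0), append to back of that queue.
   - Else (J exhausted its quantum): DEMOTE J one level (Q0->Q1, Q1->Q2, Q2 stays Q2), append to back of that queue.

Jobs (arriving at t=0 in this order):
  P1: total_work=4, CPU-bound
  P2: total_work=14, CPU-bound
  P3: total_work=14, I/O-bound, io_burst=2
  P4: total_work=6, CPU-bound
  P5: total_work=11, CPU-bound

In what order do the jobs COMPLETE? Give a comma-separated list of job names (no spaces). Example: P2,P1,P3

t=0-2: P1@Q0 runs 2, rem=2, quantum used, demote→Q1. Q0=[P2,P3,P4,P5] Q1=[P1] Q2=[]
t=2-4: P2@Q0 runs 2, rem=12, quantum used, demote→Q1. Q0=[P3,P4,P5] Q1=[P1,P2] Q2=[]
t=4-6: P3@Q0 runs 2, rem=12, I/O yield, promote→Q0. Q0=[P4,P5,P3] Q1=[P1,P2] Q2=[]
t=6-8: P4@Q0 runs 2, rem=4, quantum used, demote→Q1. Q0=[P5,P3] Q1=[P1,P2,P4] Q2=[]
t=8-10: P5@Q0 runs 2, rem=9, quantum used, demote→Q1. Q0=[P3] Q1=[P1,P2,P4,P5] Q2=[]
t=10-12: P3@Q0 runs 2, rem=10, I/O yield, promote→Q0. Q0=[P3] Q1=[P1,P2,P4,P5] Q2=[]
t=12-14: P3@Q0 runs 2, rem=8, I/O yield, promote→Q0. Q0=[P3] Q1=[P1,P2,P4,P5] Q2=[]
t=14-16: P3@Q0 runs 2, rem=6, I/O yield, promote→Q0. Q0=[P3] Q1=[P1,P2,P4,P5] Q2=[]
t=16-18: P3@Q0 runs 2, rem=4, I/O yield, promote→Q0. Q0=[P3] Q1=[P1,P2,P4,P5] Q2=[]
t=18-20: P3@Q0 runs 2, rem=2, I/O yield, promote→Q0. Q0=[P3] Q1=[P1,P2,P4,P5] Q2=[]
t=20-22: P3@Q0 runs 2, rem=0, completes. Q0=[] Q1=[P1,P2,P4,P5] Q2=[]
t=22-24: P1@Q1 runs 2, rem=0, completes. Q0=[] Q1=[P2,P4,P5] Q2=[]
t=24-29: P2@Q1 runs 5, rem=7, quantum used, demote→Q2. Q0=[] Q1=[P4,P5] Q2=[P2]
t=29-33: P4@Q1 runs 4, rem=0, completes. Q0=[] Q1=[P5] Q2=[P2]
t=33-38: P5@Q1 runs 5, rem=4, quantum used, demote→Q2. Q0=[] Q1=[] Q2=[P2,P5]
t=38-45: P2@Q2 runs 7, rem=0, completes. Q0=[] Q1=[] Q2=[P5]
t=45-49: P5@Q2 runs 4, rem=0, completes. Q0=[] Q1=[] Q2=[]

Answer: P3,P1,P4,P2,P5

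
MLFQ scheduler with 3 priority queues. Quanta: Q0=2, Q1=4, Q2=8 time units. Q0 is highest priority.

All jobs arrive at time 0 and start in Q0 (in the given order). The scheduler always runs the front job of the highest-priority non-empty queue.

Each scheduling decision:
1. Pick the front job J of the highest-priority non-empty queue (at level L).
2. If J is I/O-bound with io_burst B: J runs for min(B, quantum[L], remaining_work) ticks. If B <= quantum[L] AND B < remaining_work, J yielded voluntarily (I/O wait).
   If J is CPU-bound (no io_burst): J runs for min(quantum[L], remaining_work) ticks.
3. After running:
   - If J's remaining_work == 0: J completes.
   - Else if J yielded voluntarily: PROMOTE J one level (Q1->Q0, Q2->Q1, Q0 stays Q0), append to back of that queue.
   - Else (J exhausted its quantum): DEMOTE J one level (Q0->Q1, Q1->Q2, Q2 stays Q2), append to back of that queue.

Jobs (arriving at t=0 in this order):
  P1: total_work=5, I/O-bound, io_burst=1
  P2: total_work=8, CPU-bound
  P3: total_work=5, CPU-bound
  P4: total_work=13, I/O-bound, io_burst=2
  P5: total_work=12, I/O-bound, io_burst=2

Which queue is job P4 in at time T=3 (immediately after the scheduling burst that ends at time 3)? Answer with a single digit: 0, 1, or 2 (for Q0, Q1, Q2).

Answer: 0

Derivation:
t=0-1: P1@Q0 runs 1, rem=4, I/O yield, promote→Q0. Q0=[P2,P3,P4,P5,P1] Q1=[] Q2=[]
t=1-3: P2@Q0 runs 2, rem=6, quantum used, demote→Q1. Q0=[P3,P4,P5,P1] Q1=[P2] Q2=[]
t=3-5: P3@Q0 runs 2, rem=3, quantum used, demote→Q1. Q0=[P4,P5,P1] Q1=[P2,P3] Q2=[]
t=5-7: P4@Q0 runs 2, rem=11, I/O yield, promote→Q0. Q0=[P5,P1,P4] Q1=[P2,P3] Q2=[]
t=7-9: P5@Q0 runs 2, rem=10, I/O yield, promote→Q0. Q0=[P1,P4,P5] Q1=[P2,P3] Q2=[]
t=9-10: P1@Q0 runs 1, rem=3, I/O yield, promote→Q0. Q0=[P4,P5,P1] Q1=[P2,P3] Q2=[]
t=10-12: P4@Q0 runs 2, rem=9, I/O yield, promote→Q0. Q0=[P5,P1,P4] Q1=[P2,P3] Q2=[]
t=12-14: P5@Q0 runs 2, rem=8, I/O yield, promote→Q0. Q0=[P1,P4,P5] Q1=[P2,P3] Q2=[]
t=14-15: P1@Q0 runs 1, rem=2, I/O yield, promote→Q0. Q0=[P4,P5,P1] Q1=[P2,P3] Q2=[]
t=15-17: P4@Q0 runs 2, rem=7, I/O yield, promote→Q0. Q0=[P5,P1,P4] Q1=[P2,P3] Q2=[]
t=17-19: P5@Q0 runs 2, rem=6, I/O yield, promote→Q0. Q0=[P1,P4,P5] Q1=[P2,P3] Q2=[]
t=19-20: P1@Q0 runs 1, rem=1, I/O yield, promote→Q0. Q0=[P4,P5,P1] Q1=[P2,P3] Q2=[]
t=20-22: P4@Q0 runs 2, rem=5, I/O yield, promote→Q0. Q0=[P5,P1,P4] Q1=[P2,P3] Q2=[]
t=22-24: P5@Q0 runs 2, rem=4, I/O yield, promote→Q0. Q0=[P1,P4,P5] Q1=[P2,P3] Q2=[]
t=24-25: P1@Q0 runs 1, rem=0, completes. Q0=[P4,P5] Q1=[P2,P3] Q2=[]
t=25-27: P4@Q0 runs 2, rem=3, I/O yield, promote→Q0. Q0=[P5,P4] Q1=[P2,P3] Q2=[]
t=27-29: P5@Q0 runs 2, rem=2, I/O yield, promote→Q0. Q0=[P4,P5] Q1=[P2,P3] Q2=[]
t=29-31: P4@Q0 runs 2, rem=1, I/O yield, promote→Q0. Q0=[P5,P4] Q1=[P2,P3] Q2=[]
t=31-33: P5@Q0 runs 2, rem=0, completes. Q0=[P4] Q1=[P2,P3] Q2=[]
t=33-34: P4@Q0 runs 1, rem=0, completes. Q0=[] Q1=[P2,P3] Q2=[]
t=34-38: P2@Q1 runs 4, rem=2, quantum used, demote→Q2. Q0=[] Q1=[P3] Q2=[P2]
t=38-41: P3@Q1 runs 3, rem=0, completes. Q0=[] Q1=[] Q2=[P2]
t=41-43: P2@Q2 runs 2, rem=0, completes. Q0=[] Q1=[] Q2=[]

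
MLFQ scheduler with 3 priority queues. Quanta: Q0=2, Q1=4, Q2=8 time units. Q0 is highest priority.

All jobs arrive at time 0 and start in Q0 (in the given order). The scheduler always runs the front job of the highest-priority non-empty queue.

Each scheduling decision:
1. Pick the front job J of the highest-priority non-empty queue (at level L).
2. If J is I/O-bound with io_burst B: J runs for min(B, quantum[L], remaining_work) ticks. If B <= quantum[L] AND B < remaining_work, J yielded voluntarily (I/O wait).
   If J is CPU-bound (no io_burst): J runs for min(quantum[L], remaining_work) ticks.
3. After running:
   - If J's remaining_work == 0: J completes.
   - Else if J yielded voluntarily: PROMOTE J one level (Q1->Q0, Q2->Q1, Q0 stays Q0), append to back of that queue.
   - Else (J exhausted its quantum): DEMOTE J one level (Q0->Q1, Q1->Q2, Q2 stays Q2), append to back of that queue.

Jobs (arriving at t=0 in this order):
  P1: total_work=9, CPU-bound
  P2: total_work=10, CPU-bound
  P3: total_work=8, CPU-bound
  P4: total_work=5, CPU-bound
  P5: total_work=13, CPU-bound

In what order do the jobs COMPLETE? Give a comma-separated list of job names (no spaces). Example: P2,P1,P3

t=0-2: P1@Q0 runs 2, rem=7, quantum used, demote→Q1. Q0=[P2,P3,P4,P5] Q1=[P1] Q2=[]
t=2-4: P2@Q0 runs 2, rem=8, quantum used, demote→Q1. Q0=[P3,P4,P5] Q1=[P1,P2] Q2=[]
t=4-6: P3@Q0 runs 2, rem=6, quantum used, demote→Q1. Q0=[P4,P5] Q1=[P1,P2,P3] Q2=[]
t=6-8: P4@Q0 runs 2, rem=3, quantum used, demote→Q1. Q0=[P5] Q1=[P1,P2,P3,P4] Q2=[]
t=8-10: P5@Q0 runs 2, rem=11, quantum used, demote→Q1. Q0=[] Q1=[P1,P2,P3,P4,P5] Q2=[]
t=10-14: P1@Q1 runs 4, rem=3, quantum used, demote→Q2. Q0=[] Q1=[P2,P3,P4,P5] Q2=[P1]
t=14-18: P2@Q1 runs 4, rem=4, quantum used, demote→Q2. Q0=[] Q1=[P3,P4,P5] Q2=[P1,P2]
t=18-22: P3@Q1 runs 4, rem=2, quantum used, demote→Q2. Q0=[] Q1=[P4,P5] Q2=[P1,P2,P3]
t=22-25: P4@Q1 runs 3, rem=0, completes. Q0=[] Q1=[P5] Q2=[P1,P2,P3]
t=25-29: P5@Q1 runs 4, rem=7, quantum used, demote→Q2. Q0=[] Q1=[] Q2=[P1,P2,P3,P5]
t=29-32: P1@Q2 runs 3, rem=0, completes. Q0=[] Q1=[] Q2=[P2,P3,P5]
t=32-36: P2@Q2 runs 4, rem=0, completes. Q0=[] Q1=[] Q2=[P3,P5]
t=36-38: P3@Q2 runs 2, rem=0, completes. Q0=[] Q1=[] Q2=[P5]
t=38-45: P5@Q2 runs 7, rem=0, completes. Q0=[] Q1=[] Q2=[]

Answer: P4,P1,P2,P3,P5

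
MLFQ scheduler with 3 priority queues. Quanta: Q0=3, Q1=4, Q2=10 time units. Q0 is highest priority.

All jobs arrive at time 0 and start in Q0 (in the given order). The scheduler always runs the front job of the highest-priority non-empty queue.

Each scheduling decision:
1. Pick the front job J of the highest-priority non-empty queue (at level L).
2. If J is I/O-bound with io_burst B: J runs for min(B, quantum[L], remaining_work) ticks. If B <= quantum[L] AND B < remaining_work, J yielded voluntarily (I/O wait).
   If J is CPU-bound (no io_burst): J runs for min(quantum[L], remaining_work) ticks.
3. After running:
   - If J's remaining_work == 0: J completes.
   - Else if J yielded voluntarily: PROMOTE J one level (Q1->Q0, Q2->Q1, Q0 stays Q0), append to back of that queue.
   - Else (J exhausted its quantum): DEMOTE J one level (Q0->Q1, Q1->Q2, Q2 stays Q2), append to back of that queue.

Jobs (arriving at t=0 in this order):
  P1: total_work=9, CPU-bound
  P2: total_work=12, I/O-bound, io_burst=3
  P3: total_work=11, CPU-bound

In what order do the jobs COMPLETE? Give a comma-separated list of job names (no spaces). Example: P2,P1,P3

Answer: P2,P1,P3

Derivation:
t=0-3: P1@Q0 runs 3, rem=6, quantum used, demote→Q1. Q0=[P2,P3] Q1=[P1] Q2=[]
t=3-6: P2@Q0 runs 3, rem=9, I/O yield, promote→Q0. Q0=[P3,P2] Q1=[P1] Q2=[]
t=6-9: P3@Q0 runs 3, rem=8, quantum used, demote→Q1. Q0=[P2] Q1=[P1,P3] Q2=[]
t=9-12: P2@Q0 runs 3, rem=6, I/O yield, promote→Q0. Q0=[P2] Q1=[P1,P3] Q2=[]
t=12-15: P2@Q0 runs 3, rem=3, I/O yield, promote→Q0. Q0=[P2] Q1=[P1,P3] Q2=[]
t=15-18: P2@Q0 runs 3, rem=0, completes. Q0=[] Q1=[P1,P3] Q2=[]
t=18-22: P1@Q1 runs 4, rem=2, quantum used, demote→Q2. Q0=[] Q1=[P3] Q2=[P1]
t=22-26: P3@Q1 runs 4, rem=4, quantum used, demote→Q2. Q0=[] Q1=[] Q2=[P1,P3]
t=26-28: P1@Q2 runs 2, rem=0, completes. Q0=[] Q1=[] Q2=[P3]
t=28-32: P3@Q2 runs 4, rem=0, completes. Q0=[] Q1=[] Q2=[]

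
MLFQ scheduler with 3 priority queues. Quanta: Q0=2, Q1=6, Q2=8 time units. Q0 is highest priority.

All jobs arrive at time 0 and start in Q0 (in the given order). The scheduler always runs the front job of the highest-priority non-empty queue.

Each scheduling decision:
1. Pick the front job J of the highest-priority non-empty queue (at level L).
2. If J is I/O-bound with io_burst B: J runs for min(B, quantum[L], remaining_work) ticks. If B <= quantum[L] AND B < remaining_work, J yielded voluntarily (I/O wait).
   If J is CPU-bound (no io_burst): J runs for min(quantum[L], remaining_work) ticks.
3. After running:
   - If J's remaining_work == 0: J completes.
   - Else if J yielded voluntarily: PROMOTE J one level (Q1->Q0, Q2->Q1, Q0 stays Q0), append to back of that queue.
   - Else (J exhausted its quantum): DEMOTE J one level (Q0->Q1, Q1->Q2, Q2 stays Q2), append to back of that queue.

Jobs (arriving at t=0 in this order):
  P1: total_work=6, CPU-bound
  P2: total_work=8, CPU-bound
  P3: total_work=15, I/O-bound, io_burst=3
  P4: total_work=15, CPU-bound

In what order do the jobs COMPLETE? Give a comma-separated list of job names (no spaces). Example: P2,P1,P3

Answer: P1,P2,P3,P4

Derivation:
t=0-2: P1@Q0 runs 2, rem=4, quantum used, demote→Q1. Q0=[P2,P3,P4] Q1=[P1] Q2=[]
t=2-4: P2@Q0 runs 2, rem=6, quantum used, demote→Q1. Q0=[P3,P4] Q1=[P1,P2] Q2=[]
t=4-6: P3@Q0 runs 2, rem=13, quantum used, demote→Q1. Q0=[P4] Q1=[P1,P2,P3] Q2=[]
t=6-8: P4@Q0 runs 2, rem=13, quantum used, demote→Q1. Q0=[] Q1=[P1,P2,P3,P4] Q2=[]
t=8-12: P1@Q1 runs 4, rem=0, completes. Q0=[] Q1=[P2,P3,P4] Q2=[]
t=12-18: P2@Q1 runs 6, rem=0, completes. Q0=[] Q1=[P3,P4] Q2=[]
t=18-21: P3@Q1 runs 3, rem=10, I/O yield, promote→Q0. Q0=[P3] Q1=[P4] Q2=[]
t=21-23: P3@Q0 runs 2, rem=8, quantum used, demote→Q1. Q0=[] Q1=[P4,P3] Q2=[]
t=23-29: P4@Q1 runs 6, rem=7, quantum used, demote→Q2. Q0=[] Q1=[P3] Q2=[P4]
t=29-32: P3@Q1 runs 3, rem=5, I/O yield, promote→Q0. Q0=[P3] Q1=[] Q2=[P4]
t=32-34: P3@Q0 runs 2, rem=3, quantum used, demote→Q1. Q0=[] Q1=[P3] Q2=[P4]
t=34-37: P3@Q1 runs 3, rem=0, completes. Q0=[] Q1=[] Q2=[P4]
t=37-44: P4@Q2 runs 7, rem=0, completes. Q0=[] Q1=[] Q2=[]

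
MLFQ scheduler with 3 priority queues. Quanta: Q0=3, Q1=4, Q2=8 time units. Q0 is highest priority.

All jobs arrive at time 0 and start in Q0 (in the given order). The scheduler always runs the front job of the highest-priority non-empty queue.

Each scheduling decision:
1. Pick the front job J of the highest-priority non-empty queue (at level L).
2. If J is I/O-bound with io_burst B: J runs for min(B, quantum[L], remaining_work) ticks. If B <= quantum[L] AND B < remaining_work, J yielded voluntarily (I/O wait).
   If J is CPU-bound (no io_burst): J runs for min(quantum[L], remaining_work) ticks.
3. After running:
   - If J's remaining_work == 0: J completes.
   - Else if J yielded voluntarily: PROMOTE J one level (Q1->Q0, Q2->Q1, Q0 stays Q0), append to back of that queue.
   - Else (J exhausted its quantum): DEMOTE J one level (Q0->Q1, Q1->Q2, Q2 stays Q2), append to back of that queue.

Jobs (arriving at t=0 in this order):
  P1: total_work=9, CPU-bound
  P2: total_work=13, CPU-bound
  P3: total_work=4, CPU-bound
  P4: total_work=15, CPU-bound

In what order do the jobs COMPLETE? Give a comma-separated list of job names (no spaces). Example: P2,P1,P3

Answer: P3,P1,P2,P4

Derivation:
t=0-3: P1@Q0 runs 3, rem=6, quantum used, demote→Q1. Q0=[P2,P3,P4] Q1=[P1] Q2=[]
t=3-6: P2@Q0 runs 3, rem=10, quantum used, demote→Q1. Q0=[P3,P4] Q1=[P1,P2] Q2=[]
t=6-9: P3@Q0 runs 3, rem=1, quantum used, demote→Q1. Q0=[P4] Q1=[P1,P2,P3] Q2=[]
t=9-12: P4@Q0 runs 3, rem=12, quantum used, demote→Q1. Q0=[] Q1=[P1,P2,P3,P4] Q2=[]
t=12-16: P1@Q1 runs 4, rem=2, quantum used, demote→Q2. Q0=[] Q1=[P2,P3,P4] Q2=[P1]
t=16-20: P2@Q1 runs 4, rem=6, quantum used, demote→Q2. Q0=[] Q1=[P3,P4] Q2=[P1,P2]
t=20-21: P3@Q1 runs 1, rem=0, completes. Q0=[] Q1=[P4] Q2=[P1,P2]
t=21-25: P4@Q1 runs 4, rem=8, quantum used, demote→Q2. Q0=[] Q1=[] Q2=[P1,P2,P4]
t=25-27: P1@Q2 runs 2, rem=0, completes. Q0=[] Q1=[] Q2=[P2,P4]
t=27-33: P2@Q2 runs 6, rem=0, completes. Q0=[] Q1=[] Q2=[P4]
t=33-41: P4@Q2 runs 8, rem=0, completes. Q0=[] Q1=[] Q2=[]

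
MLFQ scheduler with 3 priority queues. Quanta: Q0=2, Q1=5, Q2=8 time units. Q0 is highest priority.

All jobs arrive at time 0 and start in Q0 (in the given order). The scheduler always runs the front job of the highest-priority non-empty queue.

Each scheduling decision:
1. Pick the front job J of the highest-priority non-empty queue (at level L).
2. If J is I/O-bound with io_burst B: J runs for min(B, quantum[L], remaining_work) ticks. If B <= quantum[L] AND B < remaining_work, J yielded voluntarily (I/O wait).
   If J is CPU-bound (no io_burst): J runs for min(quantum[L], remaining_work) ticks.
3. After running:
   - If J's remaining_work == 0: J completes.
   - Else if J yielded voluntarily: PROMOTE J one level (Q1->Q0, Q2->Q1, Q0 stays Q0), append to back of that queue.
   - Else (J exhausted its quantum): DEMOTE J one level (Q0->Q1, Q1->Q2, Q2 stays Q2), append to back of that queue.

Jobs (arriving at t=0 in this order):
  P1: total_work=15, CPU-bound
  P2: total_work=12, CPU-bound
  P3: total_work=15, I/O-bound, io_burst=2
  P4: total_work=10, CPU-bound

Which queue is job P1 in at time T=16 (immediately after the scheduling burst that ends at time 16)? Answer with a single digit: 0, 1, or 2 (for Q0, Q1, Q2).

t=0-2: P1@Q0 runs 2, rem=13, quantum used, demote→Q1. Q0=[P2,P3,P4] Q1=[P1] Q2=[]
t=2-4: P2@Q0 runs 2, rem=10, quantum used, demote→Q1. Q0=[P3,P4] Q1=[P1,P2] Q2=[]
t=4-6: P3@Q0 runs 2, rem=13, I/O yield, promote→Q0. Q0=[P4,P3] Q1=[P1,P2] Q2=[]
t=6-8: P4@Q0 runs 2, rem=8, quantum used, demote→Q1. Q0=[P3] Q1=[P1,P2,P4] Q2=[]
t=8-10: P3@Q0 runs 2, rem=11, I/O yield, promote→Q0. Q0=[P3] Q1=[P1,P2,P4] Q2=[]
t=10-12: P3@Q0 runs 2, rem=9, I/O yield, promote→Q0. Q0=[P3] Q1=[P1,P2,P4] Q2=[]
t=12-14: P3@Q0 runs 2, rem=7, I/O yield, promote→Q0. Q0=[P3] Q1=[P1,P2,P4] Q2=[]
t=14-16: P3@Q0 runs 2, rem=5, I/O yield, promote→Q0. Q0=[P3] Q1=[P1,P2,P4] Q2=[]
t=16-18: P3@Q0 runs 2, rem=3, I/O yield, promote→Q0. Q0=[P3] Q1=[P1,P2,P4] Q2=[]
t=18-20: P3@Q0 runs 2, rem=1, I/O yield, promote→Q0. Q0=[P3] Q1=[P1,P2,P4] Q2=[]
t=20-21: P3@Q0 runs 1, rem=0, completes. Q0=[] Q1=[P1,P2,P4] Q2=[]
t=21-26: P1@Q1 runs 5, rem=8, quantum used, demote→Q2. Q0=[] Q1=[P2,P4] Q2=[P1]
t=26-31: P2@Q1 runs 5, rem=5, quantum used, demote→Q2. Q0=[] Q1=[P4] Q2=[P1,P2]
t=31-36: P4@Q1 runs 5, rem=3, quantum used, demote→Q2. Q0=[] Q1=[] Q2=[P1,P2,P4]
t=36-44: P1@Q2 runs 8, rem=0, completes. Q0=[] Q1=[] Q2=[P2,P4]
t=44-49: P2@Q2 runs 5, rem=0, completes. Q0=[] Q1=[] Q2=[P4]
t=49-52: P4@Q2 runs 3, rem=0, completes. Q0=[] Q1=[] Q2=[]

Answer: 1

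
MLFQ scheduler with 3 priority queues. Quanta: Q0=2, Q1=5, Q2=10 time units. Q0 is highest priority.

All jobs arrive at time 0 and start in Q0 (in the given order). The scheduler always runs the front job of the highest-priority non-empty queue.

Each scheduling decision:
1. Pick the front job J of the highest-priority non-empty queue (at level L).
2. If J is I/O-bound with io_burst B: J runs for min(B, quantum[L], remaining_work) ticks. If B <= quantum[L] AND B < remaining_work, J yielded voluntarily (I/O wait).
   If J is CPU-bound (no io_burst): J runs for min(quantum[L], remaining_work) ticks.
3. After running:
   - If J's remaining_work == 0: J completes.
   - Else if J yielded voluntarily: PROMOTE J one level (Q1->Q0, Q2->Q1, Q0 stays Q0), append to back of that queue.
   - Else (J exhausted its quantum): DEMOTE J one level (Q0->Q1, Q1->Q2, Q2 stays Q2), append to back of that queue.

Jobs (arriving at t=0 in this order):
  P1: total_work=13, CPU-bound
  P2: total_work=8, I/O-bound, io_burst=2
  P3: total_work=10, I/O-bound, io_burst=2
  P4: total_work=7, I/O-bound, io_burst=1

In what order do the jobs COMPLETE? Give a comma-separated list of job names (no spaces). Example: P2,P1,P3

Answer: P2,P3,P4,P1

Derivation:
t=0-2: P1@Q0 runs 2, rem=11, quantum used, demote→Q1. Q0=[P2,P3,P4] Q1=[P1] Q2=[]
t=2-4: P2@Q0 runs 2, rem=6, I/O yield, promote→Q0. Q0=[P3,P4,P2] Q1=[P1] Q2=[]
t=4-6: P3@Q0 runs 2, rem=8, I/O yield, promote→Q0. Q0=[P4,P2,P3] Q1=[P1] Q2=[]
t=6-7: P4@Q0 runs 1, rem=6, I/O yield, promote→Q0. Q0=[P2,P3,P4] Q1=[P1] Q2=[]
t=7-9: P2@Q0 runs 2, rem=4, I/O yield, promote→Q0. Q0=[P3,P4,P2] Q1=[P1] Q2=[]
t=9-11: P3@Q0 runs 2, rem=6, I/O yield, promote→Q0. Q0=[P4,P2,P3] Q1=[P1] Q2=[]
t=11-12: P4@Q0 runs 1, rem=5, I/O yield, promote→Q0. Q0=[P2,P3,P4] Q1=[P1] Q2=[]
t=12-14: P2@Q0 runs 2, rem=2, I/O yield, promote→Q0. Q0=[P3,P4,P2] Q1=[P1] Q2=[]
t=14-16: P3@Q0 runs 2, rem=4, I/O yield, promote→Q0. Q0=[P4,P2,P3] Q1=[P1] Q2=[]
t=16-17: P4@Q0 runs 1, rem=4, I/O yield, promote→Q0. Q0=[P2,P3,P4] Q1=[P1] Q2=[]
t=17-19: P2@Q0 runs 2, rem=0, completes. Q0=[P3,P4] Q1=[P1] Q2=[]
t=19-21: P3@Q0 runs 2, rem=2, I/O yield, promote→Q0. Q0=[P4,P3] Q1=[P1] Q2=[]
t=21-22: P4@Q0 runs 1, rem=3, I/O yield, promote→Q0. Q0=[P3,P4] Q1=[P1] Q2=[]
t=22-24: P3@Q0 runs 2, rem=0, completes. Q0=[P4] Q1=[P1] Q2=[]
t=24-25: P4@Q0 runs 1, rem=2, I/O yield, promote→Q0. Q0=[P4] Q1=[P1] Q2=[]
t=25-26: P4@Q0 runs 1, rem=1, I/O yield, promote→Q0. Q0=[P4] Q1=[P1] Q2=[]
t=26-27: P4@Q0 runs 1, rem=0, completes. Q0=[] Q1=[P1] Q2=[]
t=27-32: P1@Q1 runs 5, rem=6, quantum used, demote→Q2. Q0=[] Q1=[] Q2=[P1]
t=32-38: P1@Q2 runs 6, rem=0, completes. Q0=[] Q1=[] Q2=[]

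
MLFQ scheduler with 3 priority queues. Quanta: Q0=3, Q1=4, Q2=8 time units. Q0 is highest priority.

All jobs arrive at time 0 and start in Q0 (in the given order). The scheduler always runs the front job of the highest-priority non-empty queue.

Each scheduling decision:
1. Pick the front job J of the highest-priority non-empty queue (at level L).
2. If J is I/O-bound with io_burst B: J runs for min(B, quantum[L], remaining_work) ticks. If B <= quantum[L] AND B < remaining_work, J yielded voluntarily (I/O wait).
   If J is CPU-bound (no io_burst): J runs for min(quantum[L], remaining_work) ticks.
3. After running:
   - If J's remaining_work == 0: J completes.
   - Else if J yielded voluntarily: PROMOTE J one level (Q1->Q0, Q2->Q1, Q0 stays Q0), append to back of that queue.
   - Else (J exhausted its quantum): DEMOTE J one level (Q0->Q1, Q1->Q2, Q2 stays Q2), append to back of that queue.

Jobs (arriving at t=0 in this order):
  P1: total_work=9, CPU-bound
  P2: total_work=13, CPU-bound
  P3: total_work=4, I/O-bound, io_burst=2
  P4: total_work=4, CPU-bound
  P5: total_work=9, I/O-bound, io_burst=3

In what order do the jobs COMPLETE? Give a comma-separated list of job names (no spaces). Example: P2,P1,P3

t=0-3: P1@Q0 runs 3, rem=6, quantum used, demote→Q1. Q0=[P2,P3,P4,P5] Q1=[P1] Q2=[]
t=3-6: P2@Q0 runs 3, rem=10, quantum used, demote→Q1. Q0=[P3,P4,P5] Q1=[P1,P2] Q2=[]
t=6-8: P3@Q0 runs 2, rem=2, I/O yield, promote→Q0. Q0=[P4,P5,P3] Q1=[P1,P2] Q2=[]
t=8-11: P4@Q0 runs 3, rem=1, quantum used, demote→Q1. Q0=[P5,P3] Q1=[P1,P2,P4] Q2=[]
t=11-14: P5@Q0 runs 3, rem=6, I/O yield, promote→Q0. Q0=[P3,P5] Q1=[P1,P2,P4] Q2=[]
t=14-16: P3@Q0 runs 2, rem=0, completes. Q0=[P5] Q1=[P1,P2,P4] Q2=[]
t=16-19: P5@Q0 runs 3, rem=3, I/O yield, promote→Q0. Q0=[P5] Q1=[P1,P2,P4] Q2=[]
t=19-22: P5@Q0 runs 3, rem=0, completes. Q0=[] Q1=[P1,P2,P4] Q2=[]
t=22-26: P1@Q1 runs 4, rem=2, quantum used, demote→Q2. Q0=[] Q1=[P2,P4] Q2=[P1]
t=26-30: P2@Q1 runs 4, rem=6, quantum used, demote→Q2. Q0=[] Q1=[P4] Q2=[P1,P2]
t=30-31: P4@Q1 runs 1, rem=0, completes. Q0=[] Q1=[] Q2=[P1,P2]
t=31-33: P1@Q2 runs 2, rem=0, completes. Q0=[] Q1=[] Q2=[P2]
t=33-39: P2@Q2 runs 6, rem=0, completes. Q0=[] Q1=[] Q2=[]

Answer: P3,P5,P4,P1,P2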